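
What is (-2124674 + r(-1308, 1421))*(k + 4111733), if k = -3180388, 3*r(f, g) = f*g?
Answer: -2555824889350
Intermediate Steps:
r(f, g) = f*g/3 (r(f, g) = (f*g)/3 = f*g/3)
(-2124674 + r(-1308, 1421))*(k + 4111733) = (-2124674 + (⅓)*(-1308)*1421)*(-3180388 + 4111733) = (-2124674 - 619556)*931345 = -2744230*931345 = -2555824889350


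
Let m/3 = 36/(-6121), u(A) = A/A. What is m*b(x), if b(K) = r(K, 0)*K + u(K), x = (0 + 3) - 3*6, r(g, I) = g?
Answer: -24408/6121 ≈ -3.9876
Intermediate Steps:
x = -15 (x = 3 - 18 = -15)
u(A) = 1
b(K) = 1 + K² (b(K) = K*K + 1 = K² + 1 = 1 + K²)
m = -108/6121 (m = 3*(36/(-6121)) = 3*(36*(-1/6121)) = 3*(-36/6121) = -108/6121 ≈ -0.017644)
m*b(x) = -108*(1 + (-15)²)/6121 = -108*(1 + 225)/6121 = -108/6121*226 = -24408/6121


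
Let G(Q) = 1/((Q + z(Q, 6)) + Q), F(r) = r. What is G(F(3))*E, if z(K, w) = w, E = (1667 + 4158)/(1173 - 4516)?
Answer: -5825/40116 ≈ -0.14520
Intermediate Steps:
E = -5825/3343 (E = 5825/(-3343) = 5825*(-1/3343) = -5825/3343 ≈ -1.7424)
G(Q) = 1/(6 + 2*Q) (G(Q) = 1/((Q + 6) + Q) = 1/((6 + Q) + Q) = 1/(6 + 2*Q))
G(F(3))*E = (1/(2*(3 + 3)))*(-5825/3343) = ((1/2)/6)*(-5825/3343) = ((1/2)*(1/6))*(-5825/3343) = (1/12)*(-5825/3343) = -5825/40116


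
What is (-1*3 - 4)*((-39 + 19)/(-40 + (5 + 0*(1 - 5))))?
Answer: -4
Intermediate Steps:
(-1*3 - 4)*((-39 + 19)/(-40 + (5 + 0*(1 - 5)))) = (-3 - 4)*(-20/(-40 + (5 + 0*(-4)))) = -(-140)/(-40 + (5 + 0)) = -(-140)/(-40 + 5) = -(-140)/(-35) = -(-140)*(-1)/35 = -7*4/7 = -4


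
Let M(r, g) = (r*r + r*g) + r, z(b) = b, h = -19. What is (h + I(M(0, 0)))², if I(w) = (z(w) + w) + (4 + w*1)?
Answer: 225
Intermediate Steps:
M(r, g) = r + r² + g*r (M(r, g) = (r² + g*r) + r = r + r² + g*r)
I(w) = 4 + 3*w (I(w) = (w + w) + (4 + w*1) = 2*w + (4 + w) = 4 + 3*w)
(h + I(M(0, 0)))² = (-19 + (4 + 3*(0*(1 + 0 + 0))))² = (-19 + (4 + 3*(0*1)))² = (-19 + (4 + 3*0))² = (-19 + (4 + 0))² = (-19 + 4)² = (-15)² = 225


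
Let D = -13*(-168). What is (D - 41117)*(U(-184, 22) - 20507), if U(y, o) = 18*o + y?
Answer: 790145235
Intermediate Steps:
U(y, o) = y + 18*o
D = 2184
(D - 41117)*(U(-184, 22) - 20507) = (2184 - 41117)*((-184 + 18*22) - 20507) = -38933*((-184 + 396) - 20507) = -38933*(212 - 20507) = -38933*(-20295) = 790145235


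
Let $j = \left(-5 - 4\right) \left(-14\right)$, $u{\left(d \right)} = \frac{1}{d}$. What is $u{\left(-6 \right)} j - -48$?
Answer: $27$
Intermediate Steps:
$j = 126$ ($j = \left(-5 - 4\right) \left(-14\right) = \left(-9\right) \left(-14\right) = 126$)
$u{\left(-6 \right)} j - -48 = \frac{1}{-6} \cdot 126 - -48 = \left(- \frac{1}{6}\right) 126 + 48 = -21 + 48 = 27$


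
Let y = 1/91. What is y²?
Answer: 1/8281 ≈ 0.00012076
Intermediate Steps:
y = 1/91 ≈ 0.010989
y² = (1/91)² = 1/8281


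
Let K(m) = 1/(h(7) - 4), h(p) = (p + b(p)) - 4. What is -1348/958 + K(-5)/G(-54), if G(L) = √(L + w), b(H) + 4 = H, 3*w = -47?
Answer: -674/479 - I*√627/418 ≈ -1.4071 - 0.059904*I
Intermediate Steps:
w = -47/3 (w = (⅓)*(-47) = -47/3 ≈ -15.667)
b(H) = -4 + H
G(L) = √(-47/3 + L) (G(L) = √(L - 47/3) = √(-47/3 + L))
h(p) = -8 + 2*p (h(p) = (p + (-4 + p)) - 4 = (-4 + 2*p) - 4 = -8 + 2*p)
K(m) = ½ (K(m) = 1/((-8 + 2*7) - 4) = 1/((-8 + 14) - 4) = 1/(6 - 4) = 1/2 = ½)
-1348/958 + K(-5)/G(-54) = -1348/958 + 1/(2*((√(-141 + 9*(-54))/3))) = -1348*1/958 + 1/(2*((√(-141 - 486)/3))) = -674/479 + 1/(2*((√(-627)/3))) = -674/479 + 1/(2*(((I*√627)/3))) = -674/479 + 1/(2*((I*√627/3))) = -674/479 + (-I*√627/209)/2 = -674/479 - I*√627/418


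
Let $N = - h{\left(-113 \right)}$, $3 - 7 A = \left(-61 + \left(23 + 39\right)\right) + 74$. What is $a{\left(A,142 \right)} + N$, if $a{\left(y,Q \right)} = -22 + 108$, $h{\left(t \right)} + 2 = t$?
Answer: $201$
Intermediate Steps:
$h{\left(t \right)} = -2 + t$
$A = - \frac{72}{7}$ ($A = \frac{3}{7} - \frac{\left(-61 + \left(23 + 39\right)\right) + 74}{7} = \frac{3}{7} - \frac{\left(-61 + 62\right) + 74}{7} = \frac{3}{7} - \frac{1 + 74}{7} = \frac{3}{7} - \frac{75}{7} = - \frac{72}{7} \approx -10.286$)
$a{\left(y,Q \right)} = 86$
$N = 115$ ($N = - (-2 - 113) = \left(-1\right) \left(-115\right) = 115$)
$a{\left(A,142 \right)} + N = 86 + 115 = 201$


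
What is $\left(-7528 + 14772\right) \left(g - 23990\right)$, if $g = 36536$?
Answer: $90883224$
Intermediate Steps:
$\left(-7528 + 14772\right) \left(g - 23990\right) = \left(-7528 + 14772\right) \left(36536 - 23990\right) = 7244 \left(36536 - 23990\right) = 7244 \cdot 12546 = 90883224$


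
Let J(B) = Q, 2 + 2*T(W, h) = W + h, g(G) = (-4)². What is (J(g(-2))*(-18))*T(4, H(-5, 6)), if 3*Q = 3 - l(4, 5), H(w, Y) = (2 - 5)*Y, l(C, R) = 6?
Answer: -144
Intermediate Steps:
g(G) = 16
H(w, Y) = -3*Y
T(W, h) = -1 + W/2 + h/2 (T(W, h) = -1 + (W + h)/2 = -1 + (W/2 + h/2) = -1 + W/2 + h/2)
Q = -1 (Q = (3 - 1*6)/3 = (3 - 6)/3 = (⅓)*(-3) = -1)
J(B) = -1
(J(g(-2))*(-18))*T(4, H(-5, 6)) = (-1*(-18))*(-1 + (½)*4 + (-3*6)/2) = 18*(-1 + 2 + (½)*(-18)) = 18*(-1 + 2 - 9) = 18*(-8) = -144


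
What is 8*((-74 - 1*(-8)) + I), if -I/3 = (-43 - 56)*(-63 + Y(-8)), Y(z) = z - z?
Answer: -150216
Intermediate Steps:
Y(z) = 0
I = -18711 (I = -3*(-43 - 56)*(-63 + 0) = -(-297)*(-63) = -3*6237 = -18711)
8*((-74 - 1*(-8)) + I) = 8*((-74 - 1*(-8)) - 18711) = 8*((-74 + 8) - 18711) = 8*(-66 - 18711) = 8*(-18777) = -150216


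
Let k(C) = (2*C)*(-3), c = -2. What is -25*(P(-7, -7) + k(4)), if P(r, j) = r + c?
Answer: 825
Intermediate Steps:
k(C) = -6*C
P(r, j) = -2 + r (P(r, j) = r - 2 = -2 + r)
-25*(P(-7, -7) + k(4)) = -25*((-2 - 7) - 6*4) = -25*(-9 - 24) = -25*(-33) = 825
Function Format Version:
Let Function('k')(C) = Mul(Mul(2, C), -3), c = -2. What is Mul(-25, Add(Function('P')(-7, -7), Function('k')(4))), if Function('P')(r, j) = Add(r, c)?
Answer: 825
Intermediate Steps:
Function('k')(C) = Mul(-6, C)
Function('P')(r, j) = Add(-2, r) (Function('P')(r, j) = Add(r, -2) = Add(-2, r))
Mul(-25, Add(Function('P')(-7, -7), Function('k')(4))) = Mul(-25, Add(Add(-2, -7), Mul(-6, 4))) = Mul(-25, Add(-9, -24)) = Mul(-25, -33) = 825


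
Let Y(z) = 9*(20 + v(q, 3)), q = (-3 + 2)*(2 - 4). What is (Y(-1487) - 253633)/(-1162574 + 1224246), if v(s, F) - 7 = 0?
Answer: -126695/30836 ≈ -4.1087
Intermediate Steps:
q = 2 (q = -1*(-2) = 2)
v(s, F) = 7 (v(s, F) = 7 + 0 = 7)
Y(z) = 243 (Y(z) = 9*(20 + 7) = 9*27 = 243)
(Y(-1487) - 253633)/(-1162574 + 1224246) = (243 - 253633)/(-1162574 + 1224246) = -253390/61672 = -253390*1/61672 = -126695/30836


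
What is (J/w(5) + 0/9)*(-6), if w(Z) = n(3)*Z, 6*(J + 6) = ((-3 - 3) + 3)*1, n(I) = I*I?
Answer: 13/15 ≈ 0.86667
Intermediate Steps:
n(I) = I²
J = -13/2 (J = -6 + (((-3 - 3) + 3)*1)/6 = -6 + ((-6 + 3)*1)/6 = -6 + (-3*1)/6 = -6 + (⅙)*(-3) = -6 - ½ = -13/2 ≈ -6.5000)
w(Z) = 9*Z (w(Z) = 3²*Z = 9*Z)
(J/w(5) + 0/9)*(-6) = (-13/(2*(9*5)) + 0/9)*(-6) = (-13/2/45 + 0*(⅑))*(-6) = (-13/2*1/45 + 0)*(-6) = (-13/90 + 0)*(-6) = -13/90*(-6) = 13/15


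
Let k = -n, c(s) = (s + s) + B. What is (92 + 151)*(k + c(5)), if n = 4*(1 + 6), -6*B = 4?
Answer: -4536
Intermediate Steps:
B = -⅔ (B = -⅙*4 = -⅔ ≈ -0.66667)
c(s) = -⅔ + 2*s (c(s) = (s + s) - ⅔ = 2*s - ⅔ = -⅔ + 2*s)
n = 28 (n = 4*7 = 28)
k = -28 (k = -1*28 = -28)
(92 + 151)*(k + c(5)) = (92 + 151)*(-28 + (-⅔ + 2*5)) = 243*(-28 + (-⅔ + 10)) = 243*(-28 + 28/3) = 243*(-56/3) = -4536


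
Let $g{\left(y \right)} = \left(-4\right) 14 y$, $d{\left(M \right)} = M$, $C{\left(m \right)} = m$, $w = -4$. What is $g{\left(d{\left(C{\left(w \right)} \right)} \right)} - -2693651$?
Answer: $2693875$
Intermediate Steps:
$g{\left(y \right)} = - 56 y$
$g{\left(d{\left(C{\left(w \right)} \right)} \right)} - -2693651 = \left(-56\right) \left(-4\right) - -2693651 = 224 + 2693651 = 2693875$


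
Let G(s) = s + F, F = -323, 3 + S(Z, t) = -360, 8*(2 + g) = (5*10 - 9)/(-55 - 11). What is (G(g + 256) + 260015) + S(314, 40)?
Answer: 137059783/528 ≈ 2.5958e+5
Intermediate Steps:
g = -1097/528 (g = -2 + ((5*10 - 9)/(-55 - 11))/8 = -2 + ((50 - 9)/(-66))/8 = -2 + (41*(-1/66))/8 = -2 + (1/8)*(-41/66) = -2 - 41/528 = -1097/528 ≈ -2.0777)
S(Z, t) = -363 (S(Z, t) = -3 - 360 = -363)
G(s) = -323 + s (G(s) = s - 323 = -323 + s)
(G(g + 256) + 260015) + S(314, 40) = ((-323 + (-1097/528 + 256)) + 260015) - 363 = ((-323 + 134071/528) + 260015) - 363 = (-36473/528 + 260015) - 363 = 137251447/528 - 363 = 137059783/528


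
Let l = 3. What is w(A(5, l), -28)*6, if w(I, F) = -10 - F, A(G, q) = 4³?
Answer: 108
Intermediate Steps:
A(G, q) = 64
w(A(5, l), -28)*6 = (-10 - 1*(-28))*6 = (-10 + 28)*6 = 18*6 = 108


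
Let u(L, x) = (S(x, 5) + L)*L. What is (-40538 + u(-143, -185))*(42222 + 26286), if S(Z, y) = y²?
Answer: -1621173312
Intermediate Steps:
u(L, x) = L*(25 + L) (u(L, x) = (5² + L)*L = (25 + L)*L = L*(25 + L))
(-40538 + u(-143, -185))*(42222 + 26286) = (-40538 - 143*(25 - 143))*(42222 + 26286) = (-40538 - 143*(-118))*68508 = (-40538 + 16874)*68508 = -23664*68508 = -1621173312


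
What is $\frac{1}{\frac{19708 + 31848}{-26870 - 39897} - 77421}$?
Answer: $- \frac{66767}{5169219463} \approx -1.2916 \cdot 10^{-5}$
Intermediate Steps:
$\frac{1}{\frac{19708 + 31848}{-26870 - 39897} - 77421} = \frac{1}{\frac{51556}{-66767} - 77421} = \frac{1}{51556 \left(- \frac{1}{66767}\right) - 77421} = \frac{1}{- \frac{51556}{66767} - 77421} = \frac{1}{- \frac{5169219463}{66767}} = - \frac{66767}{5169219463}$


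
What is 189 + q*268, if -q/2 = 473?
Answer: -253339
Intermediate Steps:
q = -946 (q = -2*473 = -946)
189 + q*268 = 189 - 946*268 = 189 - 253528 = -253339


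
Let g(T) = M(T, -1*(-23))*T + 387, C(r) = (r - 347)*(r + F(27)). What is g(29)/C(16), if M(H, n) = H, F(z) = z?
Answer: -1228/14233 ≈ -0.086278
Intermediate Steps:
C(r) = (-347 + r)*(27 + r) (C(r) = (r - 347)*(r + 27) = (-347 + r)*(27 + r))
g(T) = 387 + T**2 (g(T) = T*T + 387 = T**2 + 387 = 387 + T**2)
g(29)/C(16) = (387 + 29**2)/(-9369 + 16**2 - 320*16) = (387 + 841)/(-9369 + 256 - 5120) = 1228/(-14233) = 1228*(-1/14233) = -1228/14233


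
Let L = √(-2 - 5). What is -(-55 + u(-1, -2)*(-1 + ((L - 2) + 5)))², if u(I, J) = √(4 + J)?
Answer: -(55 - √2*(2 + I*√7))² ≈ -2707.9 + 390.42*I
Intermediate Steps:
L = I*√7 (L = √(-7) = I*√7 ≈ 2.6458*I)
-(-55 + u(-1, -2)*(-1 + ((L - 2) + 5)))² = -(-55 + √(4 - 2)*(-1 + ((I*√7 - 2) + 5)))² = -(-55 + √2*(-1 + ((-2 + I*√7) + 5)))² = -(-55 + √2*(-1 + (3 + I*√7)))² = -(-55 + √2*(2 + I*√7))²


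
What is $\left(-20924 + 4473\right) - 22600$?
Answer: $-39051$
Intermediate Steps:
$\left(-20924 + 4473\right) - 22600 = -16451 - 22600 = -39051$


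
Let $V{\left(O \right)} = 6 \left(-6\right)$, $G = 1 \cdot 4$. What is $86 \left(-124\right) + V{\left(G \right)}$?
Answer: $-10700$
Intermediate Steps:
$G = 4$
$V{\left(O \right)} = -36$
$86 \left(-124\right) + V{\left(G \right)} = 86 \left(-124\right) - 36 = -10664 - 36 = -10700$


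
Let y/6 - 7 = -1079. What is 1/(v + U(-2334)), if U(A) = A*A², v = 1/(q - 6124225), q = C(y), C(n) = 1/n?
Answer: -39391015201/500840832650833302936 ≈ -7.8650e-11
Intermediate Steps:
y = -6432 (y = 42 + 6*(-1079) = 42 - 6474 = -6432)
q = -1/6432 (q = 1/(-6432) = -1/6432 ≈ -0.00015547)
v = -6432/39391015201 (v = 1/(-1/6432 - 6124225) = 1/(-39391015201/6432) = -6432/39391015201 ≈ -1.6329e-7)
U(A) = A³
1/(v + U(-2334)) = 1/(-6432/39391015201 + (-2334)³) = 1/(-6432/39391015201 - 12714595704) = 1/(-500840832650833302936/39391015201) = -39391015201/500840832650833302936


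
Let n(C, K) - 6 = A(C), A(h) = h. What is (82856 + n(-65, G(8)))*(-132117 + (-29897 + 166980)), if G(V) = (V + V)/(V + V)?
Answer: 411169902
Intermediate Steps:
G(V) = 1 (G(V) = (2*V)/((2*V)) = (2*V)*(1/(2*V)) = 1)
n(C, K) = 6 + C
(82856 + n(-65, G(8)))*(-132117 + (-29897 + 166980)) = (82856 + (6 - 65))*(-132117 + (-29897 + 166980)) = (82856 - 59)*(-132117 + 137083) = 82797*4966 = 411169902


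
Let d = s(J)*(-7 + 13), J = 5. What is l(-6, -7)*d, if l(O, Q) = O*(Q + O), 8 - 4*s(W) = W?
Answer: 351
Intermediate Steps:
s(W) = 2 - W/4
l(O, Q) = O*(O + Q)
d = 9/2 (d = (2 - ¼*5)*(-7 + 13) = (2 - 5/4)*6 = (¾)*6 = 9/2 ≈ 4.5000)
l(-6, -7)*d = -6*(-6 - 7)*(9/2) = -6*(-13)*(9/2) = 78*(9/2) = 351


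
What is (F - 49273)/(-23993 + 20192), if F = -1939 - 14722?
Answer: 21978/1267 ≈ 17.346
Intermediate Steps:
F = -16661
(F - 49273)/(-23993 + 20192) = (-16661 - 49273)/(-23993 + 20192) = -65934/(-3801) = -65934*(-1/3801) = 21978/1267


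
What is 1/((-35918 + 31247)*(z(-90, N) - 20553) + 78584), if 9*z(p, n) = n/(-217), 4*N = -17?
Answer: 868/83398860773 ≈ 1.0408e-8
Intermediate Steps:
N = -17/4 (N = (¼)*(-17) = -17/4 ≈ -4.2500)
z(p, n) = -n/1953 (z(p, n) = (n/(-217))/9 = (n*(-1/217))/9 = (-n/217)/9 = -n/1953)
1/((-35918 + 31247)*(z(-90, N) - 20553) + 78584) = 1/((-35918 + 31247)*(-1/1953*(-17/4) - 20553) + 78584) = 1/(-4671*(17/7812 - 20553) + 78584) = 1/(-4671*(-160560019/7812) + 78584) = 1/(83330649861/868 + 78584) = 1/(83398860773/868) = 868/83398860773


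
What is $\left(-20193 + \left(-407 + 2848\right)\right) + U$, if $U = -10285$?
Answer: $-28037$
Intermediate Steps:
$\left(-20193 + \left(-407 + 2848\right)\right) + U = \left(-20193 + \left(-407 + 2848\right)\right) - 10285 = \left(-20193 + 2441\right) - 10285 = -17752 - 10285 = -28037$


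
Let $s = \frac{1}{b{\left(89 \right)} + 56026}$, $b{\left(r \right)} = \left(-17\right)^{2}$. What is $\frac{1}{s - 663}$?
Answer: $- \frac{56315}{37336844} \approx -0.0015083$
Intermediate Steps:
$b{\left(r \right)} = 289$
$s = \frac{1}{56315}$ ($s = \frac{1}{289 + 56026} = \frac{1}{56315} \approx 1.7757 \cdot 10^{-5}$)
$\frac{1}{s - 663} = \frac{1}{\frac{1}{56315} - 663} = \frac{1}{- \frac{37336844}{56315}} = - \frac{56315}{37336844}$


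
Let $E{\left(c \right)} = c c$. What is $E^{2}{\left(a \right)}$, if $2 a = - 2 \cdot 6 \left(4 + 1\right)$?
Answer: $810000$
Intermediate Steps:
$a = -30$ ($a = \frac{\left(-2\right) 6 \left(4 + 1\right)}{2} = \frac{\left(-2\right) 6 \cdot 5}{2} = \frac{\left(-2\right) 30}{2} = \frac{1}{2} \left(-60\right) = -30$)
$E{\left(c \right)} = c^{2}$
$E^{2}{\left(a \right)} = \left(\left(-30\right)^{2}\right)^{2} = 900^{2} = 810000$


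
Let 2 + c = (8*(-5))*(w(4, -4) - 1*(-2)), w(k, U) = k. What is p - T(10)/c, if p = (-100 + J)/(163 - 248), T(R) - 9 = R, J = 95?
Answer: 565/4114 ≈ 0.13734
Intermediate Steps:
T(R) = 9 + R
c = -242 (c = -2 + (8*(-5))*(4 - 1*(-2)) = -2 - 40*(4 + 2) = -2 - 40*6 = -2 - 240 = -242)
p = 1/17 (p = (-100 + 95)/(163 - 248) = -5/(-85) = -5*(-1/85) = 1/17 ≈ 0.058824)
p - T(10)/c = 1/17 - (9 + 10)/(-242) = 1/17 - 19*(-1)/242 = 1/17 - 1*(-19/242) = 1/17 + 19/242 = 565/4114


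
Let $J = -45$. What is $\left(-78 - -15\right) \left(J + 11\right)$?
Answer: $2142$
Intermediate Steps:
$\left(-78 - -15\right) \left(J + 11\right) = \left(-78 - -15\right) \left(-45 + 11\right) = \left(-78 + 15\right) \left(-34\right) = \left(-63\right) \left(-34\right) = 2142$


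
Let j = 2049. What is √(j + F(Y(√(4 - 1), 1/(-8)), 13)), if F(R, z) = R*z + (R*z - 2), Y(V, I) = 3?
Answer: 5*√85 ≈ 46.098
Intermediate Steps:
F(R, z) = -2 + 2*R*z (F(R, z) = R*z + (-2 + R*z) = -2 + 2*R*z)
√(j + F(Y(√(4 - 1), 1/(-8)), 13)) = √(2049 + (-2 + 2*3*13)) = √(2049 + (-2 + 78)) = √(2049 + 76) = √2125 = 5*√85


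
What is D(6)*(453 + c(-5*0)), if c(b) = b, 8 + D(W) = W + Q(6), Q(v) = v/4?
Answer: -453/2 ≈ -226.50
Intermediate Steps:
Q(v) = v/4 (Q(v) = v*(¼) = v/4)
D(W) = -13/2 + W (D(W) = -8 + (W + (¼)*6) = -8 + (W + 3/2) = -8 + (3/2 + W) = -13/2 + W)
D(6)*(453 + c(-5*0)) = (-13/2 + 6)*(453 - 5*0) = -(453 + 0)/2 = -½*453 = -453/2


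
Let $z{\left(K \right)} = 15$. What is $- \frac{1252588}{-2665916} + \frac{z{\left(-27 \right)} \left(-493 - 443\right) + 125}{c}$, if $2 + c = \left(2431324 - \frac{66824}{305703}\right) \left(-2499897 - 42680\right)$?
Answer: $\frac{591786250132835605740449}{1259514241914318775129558} \approx 0.46985$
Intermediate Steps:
$c = - \frac{1889803342512395402}{305703}$ ($c = -2 + \left(2431324 - \frac{66824}{305703}\right) \left(-2499897 - 42680\right) = -2 + \left(2431324 - \frac{66824}{305703}\right) \left(-2542577\right) = -2 + \frac{743262973948}{305703} \left(-2542577\right) = -2 - \frac{1889803342511783996}{305703} = - \frac{1889803342512395402}{305703} \approx -6.1818 \cdot 10^{12}$)
$- \frac{1252588}{-2665916} + \frac{z{\left(-27 \right)} \left(-493 - 443\right) + 125}{c} = - \frac{1252588}{-2665916} + \frac{15 \left(-493 - 443\right) + 125}{- \frac{1889803342512395402}{305703}} = \left(-1252588\right) \left(- \frac{1}{2665916}\right) + \left(15 \left(-493 - 443\right) + 125\right) \left(- \frac{305703}{1889803342512395402}\right) = \frac{313147}{666479} + \left(15 \left(-936\right) + 125\right) \left(- \frac{305703}{1889803342512395402}\right) = \frac{313147}{666479} + \left(-14040 + 125\right) \left(- \frac{305703}{1889803342512395402}\right) = \frac{313147}{666479} - - \frac{4253857245}{1889803342512395402} = \frac{313147}{666479} + \frac{4253857245}{1889803342512395402} = \frac{591786250132835605740449}{1259514241914318775129558}$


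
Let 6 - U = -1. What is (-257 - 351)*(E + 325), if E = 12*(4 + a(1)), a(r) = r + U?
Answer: -285152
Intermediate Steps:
U = 7 (U = 6 - 1*(-1) = 6 + 1 = 7)
a(r) = 7 + r (a(r) = r + 7 = 7 + r)
E = 144 (E = 12*(4 + (7 + 1)) = 12*(4 + 8) = 12*12 = 144)
(-257 - 351)*(E + 325) = (-257 - 351)*(144 + 325) = -608*469 = -285152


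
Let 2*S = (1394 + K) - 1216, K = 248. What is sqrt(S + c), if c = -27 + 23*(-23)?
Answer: 7*I*sqrt(7) ≈ 18.52*I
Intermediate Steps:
c = -556 (c = -27 - 529 = -556)
S = 213 (S = ((1394 + 248) - 1216)/2 = (1642 - 1216)/2 = (1/2)*426 = 213)
sqrt(S + c) = sqrt(213 - 556) = sqrt(-343) = 7*I*sqrt(7)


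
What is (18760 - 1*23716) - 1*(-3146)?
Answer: -1810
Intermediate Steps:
(18760 - 1*23716) - 1*(-3146) = (18760 - 23716) + 3146 = -4956 + 3146 = -1810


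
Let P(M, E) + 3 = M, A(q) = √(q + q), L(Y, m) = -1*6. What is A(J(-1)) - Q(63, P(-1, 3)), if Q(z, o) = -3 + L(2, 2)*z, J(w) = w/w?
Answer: 381 + √2 ≈ 382.41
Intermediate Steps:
J(w) = 1
L(Y, m) = -6
A(q) = √2*√q (A(q) = √(2*q) = √2*√q)
P(M, E) = -3 + M
Q(z, o) = -3 - 6*z
A(J(-1)) - Q(63, P(-1, 3)) = √2*√1 - (-3 - 6*63) = √2*1 - (-3 - 378) = √2 - 1*(-381) = √2 + 381 = 381 + √2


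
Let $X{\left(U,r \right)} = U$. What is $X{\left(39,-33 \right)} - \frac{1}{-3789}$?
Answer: $\frac{147772}{3789} \approx 39.0$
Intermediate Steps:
$X{\left(39,-33 \right)} - \frac{1}{-3789} = 39 - \frac{1}{-3789} = 39 - - \frac{1}{3789} = 39 + \frac{1}{3789} = \frac{147772}{3789}$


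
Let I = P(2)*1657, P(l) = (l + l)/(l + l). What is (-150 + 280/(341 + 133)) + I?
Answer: 357299/237 ≈ 1507.6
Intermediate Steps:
P(l) = 1 (P(l) = (2*l)/((2*l)) = (2*l)*(1/(2*l)) = 1)
I = 1657 (I = 1*1657 = 1657)
(-150 + 280/(341 + 133)) + I = (-150 + 280/(341 + 133)) + 1657 = (-150 + 280/474) + 1657 = (-150 + 280*(1/474)) + 1657 = (-150 + 140/237) + 1657 = -35410/237 + 1657 = 357299/237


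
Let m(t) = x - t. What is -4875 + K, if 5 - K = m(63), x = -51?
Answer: -4756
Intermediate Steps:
m(t) = -51 - t
K = 119 (K = 5 - (-51 - 1*63) = 5 - (-51 - 63) = 5 - 1*(-114) = 5 + 114 = 119)
-4875 + K = -4875 + 119 = -4756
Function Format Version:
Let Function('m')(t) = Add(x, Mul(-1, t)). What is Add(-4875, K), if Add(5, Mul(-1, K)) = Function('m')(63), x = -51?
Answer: -4756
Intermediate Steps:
Function('m')(t) = Add(-51, Mul(-1, t))
K = 119 (K = Add(5, Mul(-1, Add(-51, Mul(-1, 63)))) = Add(5, Mul(-1, Add(-51, -63))) = Add(5, Mul(-1, -114)) = Add(5, 114) = 119)
Add(-4875, K) = Add(-4875, 119) = -4756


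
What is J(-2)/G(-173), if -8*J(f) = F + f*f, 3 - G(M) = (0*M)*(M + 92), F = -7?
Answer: ⅛ ≈ 0.12500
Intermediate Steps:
G(M) = 3 (G(M) = 3 - 0*M*(M + 92) = 3 - 0*(92 + M) = 3 - 1*0 = 3 + 0 = 3)
J(f) = 7/8 - f²/8 (J(f) = -(-7 + f*f)/8 = -(-7 + f²)/8 = 7/8 - f²/8)
J(-2)/G(-173) = (7/8 - ⅛*(-2)²)/3 = (7/8 - ⅛*4)*(⅓) = (7/8 - ½)*(⅓) = (3/8)*(⅓) = ⅛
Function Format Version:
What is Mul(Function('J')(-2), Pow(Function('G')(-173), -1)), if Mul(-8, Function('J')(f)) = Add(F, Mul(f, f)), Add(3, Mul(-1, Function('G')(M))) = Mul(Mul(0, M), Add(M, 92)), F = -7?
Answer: Rational(1, 8) ≈ 0.12500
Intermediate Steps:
Function('G')(M) = 3 (Function('G')(M) = Add(3, Mul(-1, Mul(Mul(0, M), Add(M, 92)))) = Add(3, Mul(-1, Mul(0, Add(92, M)))) = Add(3, Mul(-1, 0)) = Add(3, 0) = 3)
Function('J')(f) = Add(Rational(7, 8), Mul(Rational(-1, 8), Pow(f, 2))) (Function('J')(f) = Mul(Rational(-1, 8), Add(-7, Mul(f, f))) = Mul(Rational(-1, 8), Add(-7, Pow(f, 2))) = Add(Rational(7, 8), Mul(Rational(-1, 8), Pow(f, 2))))
Mul(Function('J')(-2), Pow(Function('G')(-173), -1)) = Mul(Add(Rational(7, 8), Mul(Rational(-1, 8), Pow(-2, 2))), Pow(3, -1)) = Mul(Add(Rational(7, 8), Mul(Rational(-1, 8), 4)), Rational(1, 3)) = Mul(Add(Rational(7, 8), Rational(-1, 2)), Rational(1, 3)) = Mul(Rational(3, 8), Rational(1, 3)) = Rational(1, 8)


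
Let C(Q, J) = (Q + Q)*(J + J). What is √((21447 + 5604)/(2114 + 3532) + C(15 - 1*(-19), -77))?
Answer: I*√37074058134/1882 ≈ 102.31*I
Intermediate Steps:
C(Q, J) = 4*J*Q (C(Q, J) = (2*Q)*(2*J) = 4*J*Q)
√((21447 + 5604)/(2114 + 3532) + C(15 - 1*(-19), -77)) = √((21447 + 5604)/(2114 + 3532) + 4*(-77)*(15 - 1*(-19))) = √(27051/5646 + 4*(-77)*(15 + 19)) = √(27051*(1/5646) + 4*(-77)*34) = √(9017/1882 - 10472) = √(-19699287/1882) = I*√37074058134/1882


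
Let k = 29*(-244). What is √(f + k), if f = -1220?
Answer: 2*I*√2074 ≈ 91.082*I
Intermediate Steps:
k = -7076
√(f + k) = √(-1220 - 7076) = √(-8296) = 2*I*√2074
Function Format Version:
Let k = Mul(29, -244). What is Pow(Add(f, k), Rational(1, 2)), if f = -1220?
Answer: Mul(2, I, Pow(2074, Rational(1, 2))) ≈ Mul(91.082, I)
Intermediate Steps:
k = -7076
Pow(Add(f, k), Rational(1, 2)) = Pow(Add(-1220, -7076), Rational(1, 2)) = Pow(-8296, Rational(1, 2)) = Mul(2, I, Pow(2074, Rational(1, 2)))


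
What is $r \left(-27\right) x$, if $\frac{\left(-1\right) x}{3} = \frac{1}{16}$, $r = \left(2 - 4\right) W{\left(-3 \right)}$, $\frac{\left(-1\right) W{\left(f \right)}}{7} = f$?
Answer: $- \frac{1701}{8} \approx -212.63$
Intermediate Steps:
$W{\left(f \right)} = - 7 f$
$r = -42$ ($r = \left(2 - 4\right) \left(\left(-7\right) \left(-3\right)\right) = \left(-2\right) 21 = -42$)
$x = - \frac{3}{16} \approx -0.1875$
$r \left(-27\right) x = \left(-42\right) \left(-27\right) \left(- \frac{3}{16}\right) = 1134 \left(- \frac{3}{16}\right) = - \frac{1701}{8}$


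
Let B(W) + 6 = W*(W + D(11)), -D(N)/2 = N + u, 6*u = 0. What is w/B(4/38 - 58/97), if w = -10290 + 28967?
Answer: 63439213373/17260338 ≈ 3675.4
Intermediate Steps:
u = 0 (u = (1/6)*0 = 0)
D(N) = -2*N (D(N) = -2*(N + 0) = -2*N)
B(W) = -6 + W*(-22 + W) (B(W) = -6 + W*(W - 2*11) = -6 + W*(W - 22) = -6 + W*(-22 + W))
w = 18677
w/B(4/38 - 58/97) = 18677/(-6 + (4/38 - 58/97)**2 - 22*(4/38 - 58/97)) = 18677/(-6 + (4*(1/38) - 58*1/97)**2 - 22*(4*(1/38) - 58*1/97)) = 18677/(-6 + (2/19 - 58/97)**2 - 22*(2/19 - 58/97)) = 18677/(-6 + (-908/1843)**2 - 22*(-908/1843)) = 18677/(-6 + 824464/3396649 + 19976/1843) = 18677/(17260338/3396649) = 18677*(3396649/17260338) = 63439213373/17260338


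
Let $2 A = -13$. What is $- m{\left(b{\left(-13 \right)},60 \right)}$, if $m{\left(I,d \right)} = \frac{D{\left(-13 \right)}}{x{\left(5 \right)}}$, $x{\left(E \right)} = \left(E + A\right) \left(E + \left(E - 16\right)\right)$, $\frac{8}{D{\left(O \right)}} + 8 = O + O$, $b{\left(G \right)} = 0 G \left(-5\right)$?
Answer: $\frac{4}{153} \approx 0.026144$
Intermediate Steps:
$A = - \frac{13}{2}$ ($A = \frac{1}{2} \left(-13\right) = - \frac{13}{2} \approx -6.5$)
$b{\left(G \right)} = 0$ ($b{\left(G \right)} = 0 \left(-5\right) = 0$)
$D{\left(O \right)} = \frac{8}{-8 + 2 O}$ ($D{\left(O \right)} = \frac{8}{-8 + \left(O + O\right)} = \frac{8}{-8 + 2 O}$)
$x{\left(E \right)} = \left(-16 + 2 E\right) \left(- \frac{13}{2} + E\right)$ ($x{\left(E \right)} = \left(E - \frac{13}{2}\right) \left(E + \left(E - 16\right)\right) = \left(- \frac{13}{2} + E\right) \left(E + \left(-16 + E\right)\right) = \left(- \frac{13}{2} + E\right) \left(-16 + 2 E\right) = \left(-16 + 2 E\right) \left(- \frac{13}{2} + E\right)$)
$m{\left(I,d \right)} = - \frac{4}{153}$ ($m{\left(I,d \right)} = \frac{4 \frac{1}{-4 - 13}}{104 - 145 + 2 \cdot 5^{2}} = \frac{4 \frac{1}{-17}}{104 - 145 + 2 \cdot 25} = \frac{4 \left(- \frac{1}{17}\right)}{104 - 145 + 50} = - \frac{4}{17 \cdot 9} = \left(- \frac{4}{17}\right) \frac{1}{9} = - \frac{4}{153}$)
$- m{\left(b{\left(-13 \right)},60 \right)} = \left(-1\right) \left(- \frac{4}{153}\right) = \frac{4}{153}$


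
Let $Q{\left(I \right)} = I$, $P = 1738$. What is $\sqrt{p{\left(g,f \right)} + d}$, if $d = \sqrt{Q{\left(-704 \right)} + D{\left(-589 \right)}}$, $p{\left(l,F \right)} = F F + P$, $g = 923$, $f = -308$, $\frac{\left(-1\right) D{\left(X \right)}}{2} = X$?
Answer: $\sqrt{96602 + \sqrt{474}} \approx 310.84$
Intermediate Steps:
$D{\left(X \right)} = - 2 X$
$p{\left(l,F \right)} = 1738 + F^{2}$ ($p{\left(l,F \right)} = F F + 1738 = F^{2} + 1738 = 1738 + F^{2}$)
$d = \sqrt{474}$ ($d = \sqrt{-704 - -1178} = \sqrt{-704 + 1178} = \sqrt{474} \approx 21.772$)
$\sqrt{p{\left(g,f \right)} + d} = \sqrt{\left(1738 + \left(-308\right)^{2}\right) + \sqrt{474}} = \sqrt{\left(1738 + 94864\right) + \sqrt{474}} = \sqrt{96602 + \sqrt{474}}$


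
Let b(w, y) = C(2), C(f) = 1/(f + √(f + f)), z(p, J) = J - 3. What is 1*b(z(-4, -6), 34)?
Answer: ¼ ≈ 0.25000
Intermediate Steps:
z(p, J) = -3 + J
C(f) = 1/(f + √2*√f) (C(f) = 1/(f + √(2*f)) = 1/(f + √2*√f))
b(w, y) = ¼ (b(w, y) = 1/(2 + √2*√2) = 1/(2 + 2) = 1/4 = ¼)
1*b(z(-4, -6), 34) = 1*(¼) = ¼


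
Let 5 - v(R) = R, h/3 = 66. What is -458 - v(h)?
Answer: -265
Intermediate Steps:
h = 198 (h = 3*66 = 198)
v(R) = 5 - R
-458 - v(h) = -458 - (5 - 1*198) = -458 - (5 - 198) = -458 - 1*(-193) = -458 + 193 = -265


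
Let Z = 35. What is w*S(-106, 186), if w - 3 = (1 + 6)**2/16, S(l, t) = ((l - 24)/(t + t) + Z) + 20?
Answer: 986005/2976 ≈ 331.32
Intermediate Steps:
S(l, t) = 55 + (-24 + l)/(2*t) (S(l, t) = ((l - 24)/(t + t) + 35) + 20 = ((-24 + l)/((2*t)) + 35) + 20 = ((-24 + l)*(1/(2*t)) + 35) + 20 = ((-24 + l)/(2*t) + 35) + 20 = (35 + (-24 + l)/(2*t)) + 20 = 55 + (-24 + l)/(2*t))
w = 97/16 (w = 3 + (1 + 6)**2/16 = 3 + 7**2*(1/16) = 3 + 49*(1/16) = 3 + 49/16 = 97/16 ≈ 6.0625)
w*S(-106, 186) = 97*((1/2)*(-24 - 106 + 110*186)/186)/16 = 97*((1/2)*(1/186)*(-24 - 106 + 20460))/16 = 97*((1/2)*(1/186)*20330)/16 = (97/16)*(10165/186) = 986005/2976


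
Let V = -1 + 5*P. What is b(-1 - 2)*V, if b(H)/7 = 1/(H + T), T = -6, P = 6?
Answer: -203/9 ≈ -22.556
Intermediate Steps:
V = 29 (V = -1 + 5*6 = -1 + 30 = 29)
b(H) = 7/(-6 + H) (b(H) = 7/(H - 6) = 7/(-6 + H))
b(-1 - 2)*V = (7/(-6 + (-1 - 2)))*29 = (7/(-6 - 3))*29 = (7/(-9))*29 = (7*(-⅑))*29 = -7/9*29 = -203/9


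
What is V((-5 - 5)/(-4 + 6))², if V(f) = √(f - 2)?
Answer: -7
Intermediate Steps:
V(f) = √(-2 + f)
V((-5 - 5)/(-4 + 6))² = (√(-2 + (-5 - 5)/(-4 + 6)))² = (√(-2 - 10/2))² = (√(-2 - 10*½))² = (√(-2 - 5))² = (√(-7))² = (I*√7)² = -7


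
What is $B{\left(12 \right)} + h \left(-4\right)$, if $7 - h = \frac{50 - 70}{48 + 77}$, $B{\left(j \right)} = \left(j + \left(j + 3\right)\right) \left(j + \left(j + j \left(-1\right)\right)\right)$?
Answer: $\frac{7384}{25} \approx 295.36$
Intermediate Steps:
$B{\left(j \right)} = j \left(3 + 2 j\right)$ ($B{\left(j \right)} = \left(j + \left(3 + j\right)\right) \left(j + \left(j - j\right)\right) = \left(3 + 2 j\right) \left(j + 0\right) = \left(3 + 2 j\right) j = j \left(3 + 2 j\right)$)
$h = \frac{179}{25}$ ($h = 7 - \frac{50 - 70}{48 + 77} = 7 - - \frac{20}{125} = 7 - \left(-20\right) \frac{1}{125} = 7 - - \frac{4}{25} = 7 + \frac{4}{25} = \frac{179}{25} \approx 7.16$)
$B{\left(12 \right)} + h \left(-4\right) = 12 \left(3 + 2 \cdot 12\right) + \frac{179}{25} \left(-4\right) = 12 \left(3 + 24\right) - \frac{716}{25} = 12 \cdot 27 - \frac{716}{25} = 324 - \frac{716}{25} = \frac{7384}{25}$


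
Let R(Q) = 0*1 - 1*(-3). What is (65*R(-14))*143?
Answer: 27885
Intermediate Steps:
R(Q) = 3 (R(Q) = 0 + 3 = 3)
(65*R(-14))*143 = (65*3)*143 = 195*143 = 27885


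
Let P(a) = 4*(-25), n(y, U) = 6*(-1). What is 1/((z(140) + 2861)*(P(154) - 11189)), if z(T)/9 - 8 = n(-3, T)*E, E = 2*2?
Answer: -1/30672213 ≈ -3.2603e-8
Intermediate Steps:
n(y, U) = -6
E = 4
z(T) = -144 (z(T) = 72 + 9*(-6*4) = 72 + 9*(-24) = 72 - 216 = -144)
P(a) = -100
1/((z(140) + 2861)*(P(154) - 11189)) = 1/((-144 + 2861)*(-100 - 11189)) = 1/(2717*(-11289)) = 1/(-30672213) = -1/30672213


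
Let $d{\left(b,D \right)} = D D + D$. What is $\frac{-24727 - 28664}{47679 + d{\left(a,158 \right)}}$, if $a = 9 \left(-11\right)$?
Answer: $- \frac{17797}{24267} \approx -0.73338$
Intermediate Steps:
$a = -99$
$d{\left(b,D \right)} = D + D^{2}$ ($d{\left(b,D \right)} = D^{2} + D = D + D^{2}$)
$\frac{-24727 - 28664}{47679 + d{\left(a,158 \right)}} = \frac{-24727 - 28664}{47679 + 158 \left(1 + 158\right)} = - \frac{53391}{47679 + 158 \cdot 159} = - \frac{53391}{47679 + 25122} = - \frac{53391}{72801} = \left(-53391\right) \frac{1}{72801} = - \frac{17797}{24267}$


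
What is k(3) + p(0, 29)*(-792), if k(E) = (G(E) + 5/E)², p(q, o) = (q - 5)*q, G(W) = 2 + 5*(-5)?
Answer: 4096/9 ≈ 455.11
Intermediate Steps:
G(W) = -23 (G(W) = 2 - 25 = -23)
p(q, o) = q*(-5 + q) (p(q, o) = (-5 + q)*q = q*(-5 + q))
k(E) = (-23 + 5/E)²
k(3) + p(0, 29)*(-792) = (5 - 23*3)²/3² + (0*(-5 + 0))*(-792) = (5 - 69)²/9 + (0*(-5))*(-792) = (⅑)*(-64)² + 0*(-792) = (⅑)*4096 + 0 = 4096/9 + 0 = 4096/9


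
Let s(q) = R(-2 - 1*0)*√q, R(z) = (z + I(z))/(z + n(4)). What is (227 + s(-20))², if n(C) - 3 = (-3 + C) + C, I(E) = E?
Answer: 463681/9 - 1816*I*√5/3 ≈ 51520.0 - 1353.6*I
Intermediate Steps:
n(C) = 2*C (n(C) = 3 + ((-3 + C) + C) = 3 + (-3 + 2*C) = 2*C)
R(z) = 2*z/(8 + z) (R(z) = (z + z)/(z + 2*4) = (2*z)/(z + 8) = (2*z)/(8 + z) = 2*z/(8 + z))
s(q) = -2*√q/3 (s(q) = (2*(-2 - 1*0)/(8 + (-2 - 1*0)))*√q = (2*(-2 + 0)/(8 + (-2 + 0)))*√q = (2*(-2)/(8 - 2))*√q = (2*(-2)/6)*√q = (2*(-2)*(⅙))*√q = -2*√q/3)
(227 + s(-20))² = (227 - 4*I*√5/3)²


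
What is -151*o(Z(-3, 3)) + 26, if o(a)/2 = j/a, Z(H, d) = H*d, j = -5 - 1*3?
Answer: -2182/9 ≈ -242.44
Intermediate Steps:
j = -8 (j = -5 - 3 = -8)
o(a) = -16/a (o(a) = 2*(-8/a) = -16/a)
-151*o(Z(-3, 3)) + 26 = -(-2416)/((-3*3)) + 26 = -(-2416)/(-9) + 26 = -(-2416)*(-1)/9 + 26 = -151*16/9 + 26 = -2416/9 + 26 = -2182/9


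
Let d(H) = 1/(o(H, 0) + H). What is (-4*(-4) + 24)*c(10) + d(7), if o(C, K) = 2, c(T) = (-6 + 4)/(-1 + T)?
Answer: -79/9 ≈ -8.7778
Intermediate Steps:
c(T) = -2/(-1 + T)
d(H) = 1/(2 + H)
(-4*(-4) + 24)*c(10) + d(7) = (-4*(-4) + 24)*(-2/(-1 + 10)) + 1/(2 + 7) = (16 + 24)*(-2/9) + 1/9 = 40*(-2*⅑) + ⅑ = 40*(-2/9) + ⅑ = -80/9 + ⅑ = -79/9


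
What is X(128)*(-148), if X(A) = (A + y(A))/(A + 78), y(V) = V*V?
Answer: -1221888/103 ≈ -11863.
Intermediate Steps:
y(V) = V²
X(A) = (A + A²)/(78 + A) (X(A) = (A + A²)/(A + 78) = (A + A²)/(78 + A))
X(128)*(-148) = (128*(1 + 128)/(78 + 128))*(-148) = (128*129/206)*(-148) = (128*(1/206)*129)*(-148) = (8256/103)*(-148) = -1221888/103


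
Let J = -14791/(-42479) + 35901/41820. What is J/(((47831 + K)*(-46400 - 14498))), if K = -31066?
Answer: -714532733/604565897618582200 ≈ -1.1819e-9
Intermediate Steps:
J = 714532733/592157260 (J = -14791*(-1/42479) + 35901*(1/41820) = 14791/42479 + 11967/13940 = 714532733/592157260 ≈ 1.2067)
J/(((47831 + K)*(-46400 - 14498))) = 714532733/(592157260*(((47831 - 31066)*(-46400 - 14498)))) = 714532733/(592157260*((16765*(-60898)))) = (714532733/592157260)/(-1020954970) = (714532733/592157260)*(-1/1020954970) = -714532733/604565897618582200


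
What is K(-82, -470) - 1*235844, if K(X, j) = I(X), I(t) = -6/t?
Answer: -9669601/41 ≈ -2.3584e+5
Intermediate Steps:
K(X, j) = -6/X
K(-82, -470) - 1*235844 = -6/(-82) - 1*235844 = -6*(-1/82) - 235844 = 3/41 - 235844 = -9669601/41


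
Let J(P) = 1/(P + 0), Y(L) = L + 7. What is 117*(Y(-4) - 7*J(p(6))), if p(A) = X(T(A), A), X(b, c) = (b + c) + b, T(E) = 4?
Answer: 585/2 ≈ 292.50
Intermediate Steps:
Y(L) = 7 + L
X(b, c) = c + 2*b
p(A) = 8 + A (p(A) = A + 2*4 = A + 8 = 8 + A)
J(P) = 1/P
117*(Y(-4) - 7*J(p(6))) = 117*((7 - 4) - 7/(8 + 6)) = 117*(3 - 7/14) = 117*(3 - 7*1/14) = 117*(3 - ½) = 117*(5/2) = 585/2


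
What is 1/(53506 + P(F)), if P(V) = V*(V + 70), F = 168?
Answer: 1/93490 ≈ 1.0696e-5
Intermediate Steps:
P(V) = V*(70 + V)
1/(53506 + P(F)) = 1/(53506 + 168*(70 + 168)) = 1/(53506 + 168*238) = 1/(53506 + 39984) = 1/93490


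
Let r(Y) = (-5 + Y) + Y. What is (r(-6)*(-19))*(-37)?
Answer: -11951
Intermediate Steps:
r(Y) = -5 + 2*Y
(r(-6)*(-19))*(-37) = ((-5 + 2*(-6))*(-19))*(-37) = ((-5 - 12)*(-19))*(-37) = -17*(-19)*(-37) = 323*(-37) = -11951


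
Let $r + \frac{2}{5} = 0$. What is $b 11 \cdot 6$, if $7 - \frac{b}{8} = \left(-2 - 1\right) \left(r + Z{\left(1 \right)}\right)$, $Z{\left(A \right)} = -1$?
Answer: $\frac{7392}{5} \approx 1478.4$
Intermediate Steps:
$r = - \frac{2}{5}$ ($r = - \frac{2}{5} + 0 = - \frac{2}{5} \approx -0.4$)
$b = \frac{112}{5}$ ($b = 56 - 8 \left(-2 - 1\right) \left(- \frac{2}{5} - 1\right) = 56 - 8 \left(\left(-3\right) \left(- \frac{7}{5}\right)\right) = 56 - \frac{168}{5} = \frac{112}{5} \approx 22.4$)
$b 11 \cdot 6 = \frac{112}{5} \cdot 11 \cdot 6 = \frac{1232}{5} \cdot 6 = \frac{7392}{5}$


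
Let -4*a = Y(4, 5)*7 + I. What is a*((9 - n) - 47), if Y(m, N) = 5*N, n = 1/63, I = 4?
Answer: 428705/252 ≈ 1701.2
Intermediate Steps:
n = 1/63 ≈ 0.015873
a = -179/4 (a = -((5*5)*7 + 4)/4 = -(25*7 + 4)/4 = -(175 + 4)/4 = -¼*179 = -179/4 ≈ -44.750)
a*((9 - n) - 47) = -179*((9 - 1*1/63) - 47)/4 = -179*((9 - 1/63) - 47)/4 = -179*(566/63 - 47)/4 = -179/4*(-2395/63) = 428705/252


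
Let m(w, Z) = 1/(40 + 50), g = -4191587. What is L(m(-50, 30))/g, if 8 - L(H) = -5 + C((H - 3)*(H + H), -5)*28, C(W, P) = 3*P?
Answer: -433/4191587 ≈ -0.00010330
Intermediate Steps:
m(w, Z) = 1/90
L(H) = 433 (L(H) = 8 - (-5 + (3*(-5))*28) = 8 - (-5 - 15*28) = 8 - (-5 - 420) = 8 - 1*(-425) = 8 + 425 = 433)
L(m(-50, 30))/g = 433/(-4191587) = 433*(-1/4191587) = -433/4191587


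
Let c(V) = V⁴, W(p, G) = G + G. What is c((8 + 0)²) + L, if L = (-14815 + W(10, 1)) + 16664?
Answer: 16779067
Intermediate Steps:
W(p, G) = 2*G
L = 1851 (L = (-14815 + 2*1) + 16664 = (-14815 + 2) + 16664 = -14813 + 16664 = 1851)
c((8 + 0)²) + L = ((8 + 0)²)⁴ + 1851 = (8²)⁴ + 1851 = 64⁴ + 1851 = 16777216 + 1851 = 16779067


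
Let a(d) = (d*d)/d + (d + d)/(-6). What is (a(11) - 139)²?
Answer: 156025/9 ≈ 17336.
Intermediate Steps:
a(d) = 2*d/3 (a(d) = d²/d + (2*d)*(-⅙) = d - d/3 = 2*d/3)
(a(11) - 139)² = ((⅔)*11 - 139)² = (22/3 - 139)² = (-395/3)² = 156025/9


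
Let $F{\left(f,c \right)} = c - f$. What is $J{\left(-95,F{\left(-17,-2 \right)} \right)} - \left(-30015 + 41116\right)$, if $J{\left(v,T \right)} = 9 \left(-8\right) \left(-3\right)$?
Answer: $-10885$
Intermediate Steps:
$J{\left(v,T \right)} = 216$ ($J{\left(v,T \right)} = \left(-72\right) \left(-3\right) = 216$)
$J{\left(-95,F{\left(-17,-2 \right)} \right)} - \left(-30015 + 41116\right) = 216 - \left(-30015 + 41116\right) = 216 - 11101 = -10885$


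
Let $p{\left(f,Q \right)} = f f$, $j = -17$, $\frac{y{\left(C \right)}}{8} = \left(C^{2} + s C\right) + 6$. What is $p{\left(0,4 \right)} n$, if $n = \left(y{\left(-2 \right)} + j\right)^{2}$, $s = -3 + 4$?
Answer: $0$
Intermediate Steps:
$s = 1$
$y{\left(C \right)} = 48 + 8 C + 8 C^{2}$ ($y{\left(C \right)} = 8 \left(\left(C^{2} + 1 C\right) + 6\right) = 8 \left(\left(C^{2} + C\right) + 6\right) = 8 \left(\left(C + C^{2}\right) + 6\right) = 8 \left(6 + C + C^{2}\right) = 48 + 8 C + 8 C^{2}$)
$n = 2209$ ($n = \left(\left(48 + 8 \left(-2\right) + 8 \left(-2\right)^{2}\right) - 17\right)^{2} = \left(\left(48 - 16 + 8 \cdot 4\right) - 17\right)^{2} = \left(\left(48 - 16 + 32\right) - 17\right)^{2} = \left(64 - 17\right)^{2} = 47^{2} = 2209$)
$p{\left(f,Q \right)} = f^{2}$
$p{\left(0,4 \right)} n = 0^{2} \cdot 2209 = 0 \cdot 2209 = 0$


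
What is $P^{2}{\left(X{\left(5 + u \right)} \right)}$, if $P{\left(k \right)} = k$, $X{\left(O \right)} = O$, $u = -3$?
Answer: $4$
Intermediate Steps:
$P^{2}{\left(X{\left(5 + u \right)} \right)} = \left(5 - 3\right)^{2} = 2^{2} = 4$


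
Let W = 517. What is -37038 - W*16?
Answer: -45310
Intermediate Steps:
-37038 - W*16 = -37038 - 517*16 = -37038 - 1*8272 = -37038 - 8272 = -45310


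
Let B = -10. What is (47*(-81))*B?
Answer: 38070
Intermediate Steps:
(47*(-81))*B = (47*(-81))*(-10) = -3807*(-10) = 38070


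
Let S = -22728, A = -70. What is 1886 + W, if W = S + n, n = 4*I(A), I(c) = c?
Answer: -21122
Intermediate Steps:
n = -280 (n = 4*(-70) = -280)
W = -23008 (W = -22728 - 280 = -23008)
1886 + W = 1886 - 23008 = -21122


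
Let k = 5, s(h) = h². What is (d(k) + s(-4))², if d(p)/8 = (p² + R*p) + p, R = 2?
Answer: 112896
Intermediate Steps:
d(p) = 8*p² + 24*p (d(p) = 8*((p² + 2*p) + p) = 8*(p² + 3*p) = 8*p² + 24*p)
(d(k) + s(-4))² = (8*5*(3 + 5) + (-4)²)² = (8*5*8 + 16)² = (320 + 16)² = 336² = 112896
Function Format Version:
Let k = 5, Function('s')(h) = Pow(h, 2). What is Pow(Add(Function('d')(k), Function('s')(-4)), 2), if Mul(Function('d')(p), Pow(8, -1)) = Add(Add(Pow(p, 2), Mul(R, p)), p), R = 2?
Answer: 112896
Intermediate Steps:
Function('d')(p) = Add(Mul(8, Pow(p, 2)), Mul(24, p)) (Function('d')(p) = Mul(8, Add(Add(Pow(p, 2), Mul(2, p)), p)) = Mul(8, Add(Pow(p, 2), Mul(3, p))) = Add(Mul(8, Pow(p, 2)), Mul(24, p)))
Pow(Add(Function('d')(k), Function('s')(-4)), 2) = Pow(Add(Mul(8, 5, Add(3, 5)), Pow(-4, 2)), 2) = Pow(Add(Mul(8, 5, 8), 16), 2) = Pow(Add(320, 16), 2) = Pow(336, 2) = 112896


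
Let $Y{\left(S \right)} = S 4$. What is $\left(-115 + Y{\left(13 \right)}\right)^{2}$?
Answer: $3969$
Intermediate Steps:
$Y{\left(S \right)} = 4 S$
$\left(-115 + Y{\left(13 \right)}\right)^{2} = \left(-115 + 4 \cdot 13\right)^{2} = \left(-115 + 52\right)^{2} = \left(-63\right)^{2} = 3969$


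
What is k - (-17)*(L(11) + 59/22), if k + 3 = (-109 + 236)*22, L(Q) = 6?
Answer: 64649/22 ≈ 2938.6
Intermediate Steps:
k = 2791 (k = -3 + (-109 + 236)*22 = -3 + 127*22 = -3 + 2794 = 2791)
k - (-17)*(L(11) + 59/22) = 2791 - (-17)*(6 + 59/22) = 2791 - (-17)*191/22 = 2791 - 1*(-3247/22) = 2791 + 3247/22 = 64649/22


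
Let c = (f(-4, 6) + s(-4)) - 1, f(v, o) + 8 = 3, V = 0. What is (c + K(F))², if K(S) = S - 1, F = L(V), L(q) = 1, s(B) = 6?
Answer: 0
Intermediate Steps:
F = 1
f(v, o) = -5 (f(v, o) = -8 + 3 = -5)
K(S) = -1 + S
c = 0 (c = (-5 + 6) - 1 = 1 - 1 = 0)
(c + K(F))² = (0 + (-1 + 1))² = (0 + 0)² = 0² = 0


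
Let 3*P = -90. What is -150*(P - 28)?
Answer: 8700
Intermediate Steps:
P = -30 (P = (⅓)*(-90) = -30)
-150*(P - 28) = -150*(-30 - 28) = -150*(-58) = 8700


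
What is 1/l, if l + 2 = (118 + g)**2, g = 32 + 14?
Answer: 1/26894 ≈ 3.7183e-5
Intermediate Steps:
g = 46
l = 26894 (l = -2 + (118 + 46)**2 = -2 + 164**2 = -2 + 26896 = 26894)
1/l = 1/26894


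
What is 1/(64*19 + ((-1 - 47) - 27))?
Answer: 1/1141 ≈ 0.00087642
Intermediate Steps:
1/(64*19 + ((-1 - 47) - 27)) = 1/(1216 + (-48 - 27)) = 1/(1216 - 75) = 1/1141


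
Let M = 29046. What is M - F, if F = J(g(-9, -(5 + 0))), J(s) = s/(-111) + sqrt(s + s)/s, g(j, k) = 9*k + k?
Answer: 3224056/111 + I/5 ≈ 29046.0 + 0.2*I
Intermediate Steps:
g(j, k) = 10*k
J(s) = -s/111 + sqrt(2)/sqrt(s) (J(s) = s*(-1/111) + sqrt(2*s)/s = -s/111 + (sqrt(2)*sqrt(s))/s = -s/111 + sqrt(2)/sqrt(s))
F = 50/111 - I/5 (F = -10*(-(5 + 0))/111 + sqrt(2)/sqrt(10*(-(5 + 0))) = -10*(-1*5)/111 + sqrt(2)/sqrt(10*(-1*5)) = -10*(-5)/111 + sqrt(2)/sqrt(10*(-5)) = -1/111*(-50) + sqrt(2)/sqrt(-50) = 50/111 + sqrt(2)*(-I*sqrt(2)/10) = 50/111 - I/5 ≈ 0.45045 - 0.2*I)
M - F = 29046 - (50/111 - I/5) = 29046 + (-50/111 + I/5) = 3224056/111 + I/5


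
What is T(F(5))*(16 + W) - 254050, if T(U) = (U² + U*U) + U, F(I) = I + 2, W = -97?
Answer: -262555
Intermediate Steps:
F(I) = 2 + I
T(U) = U + 2*U² (T(U) = (U² + U²) + U = 2*U² + U = U + 2*U²)
T(F(5))*(16 + W) - 254050 = ((2 + 5)*(1 + 2*(2 + 5)))*(16 - 97) - 254050 = (7*(1 + 2*7))*(-81) - 254050 = (7*(1 + 14))*(-81) - 254050 = (7*15)*(-81) - 254050 = 105*(-81) - 254050 = -8505 - 254050 = -262555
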